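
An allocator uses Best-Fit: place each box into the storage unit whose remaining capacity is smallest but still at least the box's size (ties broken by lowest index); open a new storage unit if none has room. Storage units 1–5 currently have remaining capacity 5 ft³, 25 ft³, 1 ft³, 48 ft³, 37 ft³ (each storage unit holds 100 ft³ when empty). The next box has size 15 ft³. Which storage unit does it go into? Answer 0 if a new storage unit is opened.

Storage units with room: storage unit 2 (25 ft³), storage unit 4 (48 ft³), storage unit 5 (37 ft³).
Tightest fit is storage unit 2 with 25 ft³ free.

2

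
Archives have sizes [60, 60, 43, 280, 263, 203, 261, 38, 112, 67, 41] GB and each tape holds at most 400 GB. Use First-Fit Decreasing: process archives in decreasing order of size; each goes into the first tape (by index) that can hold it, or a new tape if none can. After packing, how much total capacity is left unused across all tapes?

172

Sorted descending: 280, 263, 261, 203, 112, 67, 60, 60, 43, 41, 38.
280 GB → tape 1 (remaining 120 GB)
263 GB → tape 2 (remaining 137 GB)
261 GB → tape 3 (remaining 139 GB)
203 GB → tape 4 (remaining 197 GB)
112 GB → tape 1 (remaining 8 GB)
67 GB → tape 2 (remaining 70 GB)
60 GB → tape 2 (remaining 10 GB)
60 GB → tape 3 (remaining 79 GB)
43 GB → tape 3 (remaining 36 GB)
41 GB → tape 4 (remaining 156 GB)
38 GB → tape 4 (remaining 118 GB)
4 tapes × 400 GB = 1600 GB; used 1428 GB; unused 172 GB.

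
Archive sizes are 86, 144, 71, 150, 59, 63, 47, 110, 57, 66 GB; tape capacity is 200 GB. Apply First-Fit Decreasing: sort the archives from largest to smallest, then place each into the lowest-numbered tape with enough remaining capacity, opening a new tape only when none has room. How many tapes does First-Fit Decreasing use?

Sorted descending: 150, 144, 110, 86, 71, 66, 63, 59, 57, 47.
tape 1: place 150 GB, 50 GB left
tape 2: place 144 GB, 56 GB left
tape 3: place 110 GB, 90 GB left
tape 3: place 86 GB, 4 GB left
tape 4: place 71 GB, 129 GB left
tape 4: place 66 GB, 63 GB left
tape 4: place 63 GB, 0 GB left
tape 5: place 59 GB, 141 GB left
tape 5: place 57 GB, 84 GB left
tape 1: place 47 GB, 3 GB left

5 tapes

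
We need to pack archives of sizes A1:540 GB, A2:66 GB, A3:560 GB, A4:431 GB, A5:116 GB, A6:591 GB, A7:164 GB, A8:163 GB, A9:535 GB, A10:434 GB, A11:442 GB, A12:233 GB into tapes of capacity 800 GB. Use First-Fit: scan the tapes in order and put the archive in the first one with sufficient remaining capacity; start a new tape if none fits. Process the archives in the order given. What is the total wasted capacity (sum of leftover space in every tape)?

1325

tape 1: place A1 (540 GB), 260 GB left
tape 1: place A2 (66 GB), 194 GB left
tape 2: place A3 (560 GB), 240 GB left
tape 3: place A4 (431 GB), 369 GB left
tape 1: place A5 (116 GB), 78 GB left
tape 4: place A6 (591 GB), 209 GB left
tape 2: place A7 (164 GB), 76 GB left
tape 3: place A8 (163 GB), 206 GB left
tape 5: place A9 (535 GB), 265 GB left
tape 6: place A10 (434 GB), 366 GB left
tape 7: place A11 (442 GB), 358 GB left
tape 5: place A12 (233 GB), 32 GB left
7 tapes × 800 GB = 5600 GB; used 4275 GB; unused 1325 GB.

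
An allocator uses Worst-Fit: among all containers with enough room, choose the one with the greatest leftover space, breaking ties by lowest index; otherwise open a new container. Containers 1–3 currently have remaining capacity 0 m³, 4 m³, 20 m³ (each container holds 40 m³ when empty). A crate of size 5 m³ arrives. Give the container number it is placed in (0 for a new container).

3

Containers with room: container 3 (20 m³).
Most room is container 3 with 20 m³ free.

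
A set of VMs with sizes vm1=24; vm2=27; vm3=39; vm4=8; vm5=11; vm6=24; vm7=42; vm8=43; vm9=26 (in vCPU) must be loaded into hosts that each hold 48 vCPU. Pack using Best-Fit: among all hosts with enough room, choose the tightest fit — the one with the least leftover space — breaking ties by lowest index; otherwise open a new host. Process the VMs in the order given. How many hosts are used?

vm1 (24 vCPU) → host 1 (remaining 24 vCPU)
vm2 (27 vCPU) → host 2 (remaining 21 vCPU)
vm3 (39 vCPU) → host 3 (remaining 9 vCPU)
vm4 (8 vCPU) → host 3 (remaining 1 vCPU)
vm5 (11 vCPU) → host 2 (remaining 10 vCPU)
vm6 (24 vCPU) → host 1 (remaining 0 vCPU)
vm7 (42 vCPU) → host 4 (remaining 6 vCPU)
vm8 (43 vCPU) → host 5 (remaining 5 vCPU)
vm9 (26 vCPU) → host 6 (remaining 22 vCPU)

6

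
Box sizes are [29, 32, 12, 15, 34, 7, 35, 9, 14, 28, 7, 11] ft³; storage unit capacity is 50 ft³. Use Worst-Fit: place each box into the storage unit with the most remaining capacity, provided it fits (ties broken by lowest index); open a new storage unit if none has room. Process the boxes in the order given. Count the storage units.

29 ft³ → storage unit 1 (remaining 21 ft³)
32 ft³ → storage unit 2 (remaining 18 ft³)
12 ft³ → storage unit 1 (remaining 9 ft³)
15 ft³ → storage unit 2 (remaining 3 ft³)
34 ft³ → storage unit 3 (remaining 16 ft³)
7 ft³ → storage unit 3 (remaining 9 ft³)
35 ft³ → storage unit 4 (remaining 15 ft³)
9 ft³ → storage unit 4 (remaining 6 ft³)
14 ft³ → storage unit 5 (remaining 36 ft³)
28 ft³ → storage unit 5 (remaining 8 ft³)
7 ft³ → storage unit 1 (remaining 2 ft³)
11 ft³ → storage unit 6 (remaining 39 ft³)

6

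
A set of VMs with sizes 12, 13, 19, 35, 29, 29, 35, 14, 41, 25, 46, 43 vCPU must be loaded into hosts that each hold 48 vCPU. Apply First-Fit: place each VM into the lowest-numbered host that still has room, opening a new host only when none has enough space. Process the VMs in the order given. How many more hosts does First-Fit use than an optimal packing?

1

First-Fit: [12,13,19] [35] [29,14] [29] [35] [41] [25] [46] [43] → 9 hosts.
Total size 341 vCPU; any packing needs at least ⌈341/48⌉ = 8 hosts.
An optimal packing achieves that bound: [46] [43] [41] [35,13] [35,12] [29,19] [29,14] [25] → 8 hosts.
Excess: 9 − 8 = 1.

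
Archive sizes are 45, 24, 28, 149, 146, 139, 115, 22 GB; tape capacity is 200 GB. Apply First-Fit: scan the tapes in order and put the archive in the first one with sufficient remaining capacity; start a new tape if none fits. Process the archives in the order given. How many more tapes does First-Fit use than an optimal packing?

First-Fit: [45,24,28,22] [149] [146] [139] [115] → 5 tapes.
Total size 668 GB; any packing needs at least ⌈668/200⌉ = 4 tapes.
An optimal packing achieves that bound: [149,45] [146,28,24] [139,22] [115] → 4 tapes.
Excess: 5 − 4 = 1.

1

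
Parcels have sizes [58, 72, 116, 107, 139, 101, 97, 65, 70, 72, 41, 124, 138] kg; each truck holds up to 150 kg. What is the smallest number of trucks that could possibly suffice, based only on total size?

8 trucks

Total size = 58 + 72 + 116 + 107 + 139 + 101 + 97 + 65 + 70 + 72 + 41 + 124 + 138 = 1200 kg.
⌈1200 / 150⌉ = 8.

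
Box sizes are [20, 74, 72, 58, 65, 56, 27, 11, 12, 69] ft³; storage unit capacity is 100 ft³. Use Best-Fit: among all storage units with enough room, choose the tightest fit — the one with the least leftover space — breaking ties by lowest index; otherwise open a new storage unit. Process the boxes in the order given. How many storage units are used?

Put 20 ft³ in storage unit 1; 80 ft³ remain.
Put 74 ft³ in storage unit 1; 6 ft³ remain.
Put 72 ft³ in storage unit 2; 28 ft³ remain.
Put 58 ft³ in storage unit 3; 42 ft³ remain.
Put 65 ft³ in storage unit 4; 35 ft³ remain.
Put 56 ft³ in storage unit 5; 44 ft³ remain.
Put 27 ft³ in storage unit 2; 1 ft³ remain.
Put 11 ft³ in storage unit 4; 24 ft³ remain.
Put 12 ft³ in storage unit 4; 12 ft³ remain.
Put 69 ft³ in storage unit 6; 31 ft³ remain.
Final storage units: [20,74] [72,27] [58] [65,11,12] [56] [69].

6 storage units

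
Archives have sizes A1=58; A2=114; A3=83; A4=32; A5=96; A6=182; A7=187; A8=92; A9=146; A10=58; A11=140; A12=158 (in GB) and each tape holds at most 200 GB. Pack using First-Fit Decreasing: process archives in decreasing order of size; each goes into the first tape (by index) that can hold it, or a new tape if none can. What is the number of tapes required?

Sorted descending: 187, 182, 158, 146, 140, 114, 96, 92, 83, 58, 58, 32.
tape 1: place 187 GB, 13 GB left
tape 2: place 182 GB, 18 GB left
tape 3: place 158 GB, 42 GB left
tape 4: place 146 GB, 54 GB left
tape 5: place 140 GB, 60 GB left
tape 6: place 114 GB, 86 GB left
tape 7: place 96 GB, 104 GB left
tape 7: place 92 GB, 12 GB left
tape 6: place 83 GB, 3 GB left
tape 5: place 58 GB, 2 GB left
tape 8: place 58 GB, 142 GB left
tape 3: place 32 GB, 10 GB left
Final tapes: [187] [182] [158,32] [146] [140,58] [114,83] [96,92] [58].

8 tapes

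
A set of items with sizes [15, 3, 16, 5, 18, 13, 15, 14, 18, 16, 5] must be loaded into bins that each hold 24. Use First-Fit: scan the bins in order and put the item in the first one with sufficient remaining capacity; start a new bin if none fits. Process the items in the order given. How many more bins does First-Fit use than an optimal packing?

0

First-Fit: [15,3,5] [16,5] [18] [13] [15] [14] [18] [16] → 8 bins.
8 items exceed 12 (half the capacity), and no two of those can share a bin, so at least 8 bins are needed.
So 8 is already optimal.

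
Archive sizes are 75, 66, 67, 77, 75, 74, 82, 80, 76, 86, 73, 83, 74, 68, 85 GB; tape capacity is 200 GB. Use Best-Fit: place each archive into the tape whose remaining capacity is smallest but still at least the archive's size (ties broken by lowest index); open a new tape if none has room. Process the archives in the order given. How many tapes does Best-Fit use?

8

75 GB → tape 1 (remaining 125 GB)
66 GB → tape 1 (remaining 59 GB)
67 GB → tape 2 (remaining 133 GB)
77 GB → tape 2 (remaining 56 GB)
75 GB → tape 3 (remaining 125 GB)
74 GB → tape 3 (remaining 51 GB)
82 GB → tape 4 (remaining 118 GB)
80 GB → tape 4 (remaining 38 GB)
76 GB → tape 5 (remaining 124 GB)
86 GB → tape 5 (remaining 38 GB)
73 GB → tape 6 (remaining 127 GB)
83 GB → tape 6 (remaining 44 GB)
74 GB → tape 7 (remaining 126 GB)
68 GB → tape 7 (remaining 58 GB)
85 GB → tape 8 (remaining 115 GB)
Final tapes: [75,66] [67,77] [75,74] [82,80] [76,86] [73,83] [74,68] [85].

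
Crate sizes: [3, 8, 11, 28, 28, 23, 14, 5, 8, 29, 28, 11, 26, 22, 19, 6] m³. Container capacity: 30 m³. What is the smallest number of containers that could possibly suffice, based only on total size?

9

Total size = 3 + 8 + 11 + 28 + 28 + 23 + 14 + 5 + 8 + 29 + 28 + 11 + 26 + 22 + 19 + 6 = 269 m³.
⌈269 / 30⌉ = 9.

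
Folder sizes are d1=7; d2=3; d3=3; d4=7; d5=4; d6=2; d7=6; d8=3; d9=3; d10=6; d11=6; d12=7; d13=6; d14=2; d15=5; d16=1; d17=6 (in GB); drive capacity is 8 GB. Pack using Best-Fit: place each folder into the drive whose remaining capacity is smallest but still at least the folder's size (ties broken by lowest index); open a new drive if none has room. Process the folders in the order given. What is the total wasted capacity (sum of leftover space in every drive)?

Put d1 (7 GB) in drive 1; 1 GB remain.
Put d2 (3 GB) in drive 2; 5 GB remain.
Put d3 (3 GB) in drive 2; 2 GB remain.
Put d4 (7 GB) in drive 3; 1 GB remain.
Put d5 (4 GB) in drive 4; 4 GB remain.
Put d6 (2 GB) in drive 2; 0 GB remain.
Put d7 (6 GB) in drive 5; 2 GB remain.
Put d8 (3 GB) in drive 4; 1 GB remain.
Put d9 (3 GB) in drive 6; 5 GB remain.
Put d10 (6 GB) in drive 7; 2 GB remain.
Put d11 (6 GB) in drive 8; 2 GB remain.
Put d12 (7 GB) in drive 9; 1 GB remain.
Put d13 (6 GB) in drive 10; 2 GB remain.
Put d14 (2 GB) in drive 5; 0 GB remain.
Put d15 (5 GB) in drive 6; 0 GB remain.
Put d16 (1 GB) in drive 1; 0 GB remain.
Put d17 (6 GB) in drive 11; 2 GB remain.
11 drives × 8 GB = 88 GB; used 77 GB; unused 11 GB.

11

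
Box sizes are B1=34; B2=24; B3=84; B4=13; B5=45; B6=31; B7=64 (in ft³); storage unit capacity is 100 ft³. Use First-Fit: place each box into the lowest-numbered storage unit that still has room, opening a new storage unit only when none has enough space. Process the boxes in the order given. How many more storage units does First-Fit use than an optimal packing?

1

First-Fit: [34,24,13] [84] [45,31] [64] → 4 storage units.
Total size 295 ft³; any packing needs at least ⌈295/100⌉ = 3 storage units.
An optimal packing achieves that bound: [84,13] [64,34] [45,31,24] → 3 storage units.
Excess: 4 − 3 = 1.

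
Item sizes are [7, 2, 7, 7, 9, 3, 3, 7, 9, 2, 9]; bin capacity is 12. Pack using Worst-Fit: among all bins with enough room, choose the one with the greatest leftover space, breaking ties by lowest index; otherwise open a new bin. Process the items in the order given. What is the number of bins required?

7 bins

7 → bin 1 (remaining 5)
2 → bin 1 (remaining 3)
7 → bin 2 (remaining 5)
7 → bin 3 (remaining 5)
9 → bin 4 (remaining 3)
3 → bin 2 (remaining 2)
3 → bin 3 (remaining 2)
7 → bin 5 (remaining 5)
9 → bin 6 (remaining 3)
2 → bin 5 (remaining 3)
9 → bin 7 (remaining 3)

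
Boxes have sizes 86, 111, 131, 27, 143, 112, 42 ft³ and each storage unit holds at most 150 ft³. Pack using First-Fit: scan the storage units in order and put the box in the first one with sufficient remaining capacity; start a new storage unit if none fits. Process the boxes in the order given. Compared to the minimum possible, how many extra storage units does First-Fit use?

1

First-Fit: [86,27] [111] [131] [143] [112] [42] → 6 storage units.
Total size 652 ft³; any packing needs at least ⌈652/150⌉ = 5 storage units.
An optimal packing achieves that bound: [143] [131] [112,27] [111] [86,42] → 5 storage units.
Excess: 6 − 5 = 1.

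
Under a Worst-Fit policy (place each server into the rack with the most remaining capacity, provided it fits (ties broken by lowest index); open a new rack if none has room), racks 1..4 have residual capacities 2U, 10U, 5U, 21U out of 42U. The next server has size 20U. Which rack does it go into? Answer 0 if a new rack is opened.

4

Racks with room: rack 4 (21U).
Most room is rack 4 with 21U free.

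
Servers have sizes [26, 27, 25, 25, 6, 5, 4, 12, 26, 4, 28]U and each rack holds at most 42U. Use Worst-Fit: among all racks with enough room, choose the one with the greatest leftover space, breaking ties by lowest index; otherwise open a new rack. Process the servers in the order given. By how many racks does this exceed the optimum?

Worst-Fit: [26,4] [27,12] [25,6] [25,5] [26,4] [28] → 6 racks.
6 servers exceed 21U (half the capacity), and no two of those can share a rack, so at least 6 racks are needed.
So 6 is already optimal.

0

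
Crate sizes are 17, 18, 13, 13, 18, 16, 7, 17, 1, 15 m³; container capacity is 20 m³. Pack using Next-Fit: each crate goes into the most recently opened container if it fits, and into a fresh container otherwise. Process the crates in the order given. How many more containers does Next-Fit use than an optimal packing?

1

Next-Fit: [17] [18] [13] [13] [18] [16] [7] [17,1] [15] → 9 containers.
8 crates exceed 10 m³ (half the capacity), and no two of those can share a container, so at least 8 containers are needed.
An optimal packing achieves that bound: [18,1] [18] [17] [17] [16] [15] [13,7] [13] → 8 containers.
Excess: 9 − 8 = 1.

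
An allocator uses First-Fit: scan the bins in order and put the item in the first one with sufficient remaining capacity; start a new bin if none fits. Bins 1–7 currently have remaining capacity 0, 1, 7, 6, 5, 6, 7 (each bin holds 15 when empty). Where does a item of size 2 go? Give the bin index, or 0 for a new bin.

Bins with room: bin 3 (7), bin 4 (6), bin 5 (5), bin 6 (6), bin 7 (7).
The first with room is bin 3.

3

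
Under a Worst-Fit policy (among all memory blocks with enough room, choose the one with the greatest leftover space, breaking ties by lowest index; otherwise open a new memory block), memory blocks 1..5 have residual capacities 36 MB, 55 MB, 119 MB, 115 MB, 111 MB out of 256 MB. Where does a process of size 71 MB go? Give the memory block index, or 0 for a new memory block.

3

Memory blocks with room: memory block 3 (119 MB), memory block 4 (115 MB), memory block 5 (111 MB).
Most room is memory block 3 with 119 MB free.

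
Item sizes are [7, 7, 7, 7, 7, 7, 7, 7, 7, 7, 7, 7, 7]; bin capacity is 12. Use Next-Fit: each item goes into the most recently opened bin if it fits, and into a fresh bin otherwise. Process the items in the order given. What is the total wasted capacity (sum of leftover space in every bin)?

bin 1: place 7, 5 left
bin 2: place 7, 5 left
bin 3: place 7, 5 left
bin 4: place 7, 5 left
bin 5: place 7, 5 left
bin 6: place 7, 5 left
bin 7: place 7, 5 left
bin 8: place 7, 5 left
bin 9: place 7, 5 left
bin 10: place 7, 5 left
bin 11: place 7, 5 left
bin 12: place 7, 5 left
bin 13: place 7, 5 left
13 bins × 12 = 156; used 91; unused 65.

65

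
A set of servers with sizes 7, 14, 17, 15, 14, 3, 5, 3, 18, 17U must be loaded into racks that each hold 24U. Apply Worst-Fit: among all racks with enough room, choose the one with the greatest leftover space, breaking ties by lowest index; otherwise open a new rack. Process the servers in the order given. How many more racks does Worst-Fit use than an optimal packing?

0

Worst-Fit: [7,14] [17,3] [15,5] [14,3] [18] [17] → 6 racks.
6 servers exceed 12U (half the capacity), and no two of those can share a rack, so at least 6 racks are needed.
So 6 is already optimal.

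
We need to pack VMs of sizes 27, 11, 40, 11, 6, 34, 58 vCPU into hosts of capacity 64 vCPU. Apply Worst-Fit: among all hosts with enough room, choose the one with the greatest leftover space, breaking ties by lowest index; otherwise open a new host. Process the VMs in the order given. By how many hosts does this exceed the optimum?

1

Worst-Fit: [27,11,11] [40,6] [34] [58] → 4 hosts.
Total size 187 vCPU; any packing needs at least ⌈187/64⌉ = 3 hosts.
An optimal packing achieves that bound: [58,6] [40,11,11] [34,27] → 3 hosts.
Excess: 4 − 3 = 1.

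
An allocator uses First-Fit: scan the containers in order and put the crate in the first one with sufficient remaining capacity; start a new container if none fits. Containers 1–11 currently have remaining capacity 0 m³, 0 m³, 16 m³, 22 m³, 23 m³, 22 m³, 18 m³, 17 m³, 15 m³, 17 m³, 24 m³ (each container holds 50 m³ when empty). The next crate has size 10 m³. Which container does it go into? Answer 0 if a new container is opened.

Containers with room: container 3 (16 m³), container 4 (22 m³), container 5 (23 m³), container 6 (22 m³), container 7 (18 m³), container 8 (17 m³), container 9 (15 m³), container 10 (17 m³), container 11 (24 m³).
The first with room is container 3.

3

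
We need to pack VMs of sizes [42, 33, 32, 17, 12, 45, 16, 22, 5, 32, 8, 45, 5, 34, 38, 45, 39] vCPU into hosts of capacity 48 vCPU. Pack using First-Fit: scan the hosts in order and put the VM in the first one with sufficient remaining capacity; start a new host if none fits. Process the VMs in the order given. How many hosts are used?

11 hosts

Put 42 vCPU in host 1; 6 vCPU remain.
Put 33 vCPU in host 2; 15 vCPU remain.
Put 32 vCPU in host 3; 16 vCPU remain.
Put 17 vCPU in host 4; 31 vCPU remain.
Put 12 vCPU in host 2; 3 vCPU remain.
Put 45 vCPU in host 5; 3 vCPU remain.
Put 16 vCPU in host 3; 0 vCPU remain.
Put 22 vCPU in host 4; 9 vCPU remain.
Put 5 vCPU in host 1; 1 vCPU remain.
Put 32 vCPU in host 6; 16 vCPU remain.
Put 8 vCPU in host 4; 1 vCPU remain.
Put 45 vCPU in host 7; 3 vCPU remain.
Put 5 vCPU in host 6; 11 vCPU remain.
Put 34 vCPU in host 8; 14 vCPU remain.
Put 38 vCPU in host 9; 10 vCPU remain.
Put 45 vCPU in host 10; 3 vCPU remain.
Put 39 vCPU in host 11; 9 vCPU remain.
Final hosts: [42,5] [33,12] [32,16] [17,22,8] [45] [32,5] [45] [34] [38] [45] [39].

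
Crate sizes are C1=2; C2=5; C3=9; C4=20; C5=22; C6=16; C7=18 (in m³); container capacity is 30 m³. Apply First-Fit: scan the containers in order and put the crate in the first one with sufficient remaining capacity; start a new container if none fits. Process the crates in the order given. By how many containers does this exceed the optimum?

1

First-Fit: [2,5,9] [20] [22] [16] [18] → 5 containers.
Total size 92 m³; any packing needs at least ⌈92/30⌉ = 4 containers.
An optimal packing achieves that bound: [22,5,2] [20,9] [18] [16] → 4 containers.
Excess: 5 − 4 = 1.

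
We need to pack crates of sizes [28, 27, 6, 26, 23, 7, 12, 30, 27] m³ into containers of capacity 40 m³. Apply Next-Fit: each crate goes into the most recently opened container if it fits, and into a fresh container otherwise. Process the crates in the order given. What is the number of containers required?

7

container 1: place 28 m³, 12 m³ left
container 2: place 27 m³, 13 m³ left
container 2: place 6 m³, 7 m³ left
container 3: place 26 m³, 14 m³ left
container 4: place 23 m³, 17 m³ left
container 4: place 7 m³, 10 m³ left
container 5: place 12 m³, 28 m³ left
container 6: place 30 m³, 10 m³ left
container 7: place 27 m³, 13 m³ left
Final containers: [28] [27,6] [26] [23,7] [12] [30] [27].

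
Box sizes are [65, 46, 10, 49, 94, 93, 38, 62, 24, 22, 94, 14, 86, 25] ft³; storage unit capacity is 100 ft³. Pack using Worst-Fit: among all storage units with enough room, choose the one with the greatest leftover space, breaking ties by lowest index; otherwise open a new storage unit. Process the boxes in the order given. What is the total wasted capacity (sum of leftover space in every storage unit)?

178

65 ft³ → storage unit 1 (remaining 35 ft³)
46 ft³ → storage unit 2 (remaining 54 ft³)
10 ft³ → storage unit 2 (remaining 44 ft³)
49 ft³ → storage unit 3 (remaining 51 ft³)
94 ft³ → storage unit 4 (remaining 6 ft³)
93 ft³ → storage unit 5 (remaining 7 ft³)
38 ft³ → storage unit 3 (remaining 13 ft³)
62 ft³ → storage unit 6 (remaining 38 ft³)
24 ft³ → storage unit 2 (remaining 20 ft³)
22 ft³ → storage unit 6 (remaining 16 ft³)
94 ft³ → storage unit 7 (remaining 6 ft³)
14 ft³ → storage unit 1 (remaining 21 ft³)
86 ft³ → storage unit 8 (remaining 14 ft³)
25 ft³ → storage unit 9 (remaining 75 ft³)
9 storage units × 100 ft³ = 900 ft³; used 722 ft³; unused 178 ft³.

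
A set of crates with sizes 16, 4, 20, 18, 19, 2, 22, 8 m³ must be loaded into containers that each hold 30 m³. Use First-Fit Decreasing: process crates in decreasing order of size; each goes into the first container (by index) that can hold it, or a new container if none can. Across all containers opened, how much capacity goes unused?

Sorted descending: 22, 20, 19, 18, 16, 8, 4, 2.
Put 22 m³ in container 1; 8 m³ remain.
Put 20 m³ in container 2; 10 m³ remain.
Put 19 m³ in container 3; 11 m³ remain.
Put 18 m³ in container 4; 12 m³ remain.
Put 16 m³ in container 5; 14 m³ remain.
Put 8 m³ in container 1; 0 m³ remain.
Put 4 m³ in container 2; 6 m³ remain.
Put 2 m³ in container 2; 4 m³ remain.
5 containers × 30 m³ = 150 m³; used 109 m³; unused 41 m³.

41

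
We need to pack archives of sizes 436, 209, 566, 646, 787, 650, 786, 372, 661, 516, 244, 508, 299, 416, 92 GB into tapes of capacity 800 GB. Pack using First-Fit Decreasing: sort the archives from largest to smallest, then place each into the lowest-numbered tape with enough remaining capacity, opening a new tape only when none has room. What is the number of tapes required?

Sorted descending: 787, 786, 661, 650, 646, 566, 516, 508, 436, 416, 372, 299, 244, 209, 92.
tape 1: place 787 GB, 13 GB left
tape 2: place 786 GB, 14 GB left
tape 3: place 661 GB, 139 GB left
tape 4: place 650 GB, 150 GB left
tape 5: place 646 GB, 154 GB left
tape 6: place 566 GB, 234 GB left
tape 7: place 516 GB, 284 GB left
tape 8: place 508 GB, 292 GB left
tape 9: place 436 GB, 364 GB left
tape 10: place 416 GB, 384 GB left
tape 10: place 372 GB, 12 GB left
tape 9: place 299 GB, 65 GB left
tape 7: place 244 GB, 40 GB left
tape 6: place 209 GB, 25 GB left
tape 3: place 92 GB, 47 GB left

10 tapes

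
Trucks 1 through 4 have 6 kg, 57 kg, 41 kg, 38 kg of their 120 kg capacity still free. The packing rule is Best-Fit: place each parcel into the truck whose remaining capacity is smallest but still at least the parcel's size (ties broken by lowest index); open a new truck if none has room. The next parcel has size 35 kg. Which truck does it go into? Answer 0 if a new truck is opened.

Trucks with room: truck 2 (57 kg), truck 3 (41 kg), truck 4 (38 kg).
Tightest fit is truck 4 with 38 kg free.

4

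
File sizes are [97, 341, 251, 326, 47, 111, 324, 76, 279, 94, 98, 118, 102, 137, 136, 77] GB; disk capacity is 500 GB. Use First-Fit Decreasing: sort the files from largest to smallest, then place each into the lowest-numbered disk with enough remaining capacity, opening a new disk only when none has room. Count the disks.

6

Sorted descending: 341, 326, 324, 279, 251, 137, 136, 118, 111, 102, 98, 97, 94, 77, 76, 47.
Put 341 GB in disk 1; 159 GB remain.
Put 326 GB in disk 2; 174 GB remain.
Put 324 GB in disk 3; 176 GB remain.
Put 279 GB in disk 4; 221 GB remain.
Put 251 GB in disk 5; 249 GB remain.
Put 137 GB in disk 1; 22 GB remain.
Put 136 GB in disk 2; 38 GB remain.
Put 118 GB in disk 3; 58 GB remain.
Put 111 GB in disk 4; 110 GB remain.
Put 102 GB in disk 4; 8 GB remain.
Put 98 GB in disk 5; 151 GB remain.
Put 97 GB in disk 5; 54 GB remain.
Put 94 GB in disk 6; 406 GB remain.
Put 77 GB in disk 6; 329 GB remain.
Put 76 GB in disk 6; 253 GB remain.
Put 47 GB in disk 3; 11 GB remain.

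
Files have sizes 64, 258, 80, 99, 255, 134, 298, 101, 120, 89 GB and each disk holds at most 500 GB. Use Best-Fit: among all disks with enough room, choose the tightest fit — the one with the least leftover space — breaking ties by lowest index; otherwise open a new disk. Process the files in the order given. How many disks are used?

4 disks

disk 1: place 64 GB, 436 GB left
disk 1: place 258 GB, 178 GB left
disk 1: place 80 GB, 98 GB left
disk 2: place 99 GB, 401 GB left
disk 2: place 255 GB, 146 GB left
disk 2: place 134 GB, 12 GB left
disk 3: place 298 GB, 202 GB left
disk 3: place 101 GB, 101 GB left
disk 4: place 120 GB, 380 GB left
disk 1: place 89 GB, 9 GB left
Final disks: [64,258,80,89] [99,255,134] [298,101] [120].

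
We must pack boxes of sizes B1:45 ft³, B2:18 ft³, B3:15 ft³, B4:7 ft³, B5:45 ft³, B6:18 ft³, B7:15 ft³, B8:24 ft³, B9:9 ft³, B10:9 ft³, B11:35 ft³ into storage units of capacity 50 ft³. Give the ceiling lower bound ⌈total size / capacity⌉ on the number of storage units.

Total size = 45 + 18 + 15 + 7 + 45 + 18 + 15 + 24 + 9 + 9 + 35 = 240 ft³.
⌈240 / 50⌉ = 5.

5 storage units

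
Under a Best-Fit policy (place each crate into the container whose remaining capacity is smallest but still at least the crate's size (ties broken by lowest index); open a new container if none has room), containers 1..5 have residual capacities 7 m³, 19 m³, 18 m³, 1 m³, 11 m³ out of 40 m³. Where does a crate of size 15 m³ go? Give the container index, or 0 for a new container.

Containers with room: container 2 (19 m³), container 3 (18 m³).
Tightest fit is container 3 with 18 m³ free.

3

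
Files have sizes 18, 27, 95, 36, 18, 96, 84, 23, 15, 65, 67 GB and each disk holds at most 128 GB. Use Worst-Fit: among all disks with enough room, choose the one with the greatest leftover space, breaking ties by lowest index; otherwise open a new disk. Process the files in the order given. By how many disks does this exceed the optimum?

Worst-Fit: [18,27,36,18] [95,15] [96] [84,23] [65] [67] → 6 disks.
Total size 544 GB; any packing needs at least ⌈544/128⌉ = 5 disks.
An optimal packing achieves that bound: [96,27] [95,23] [84,36] [67,18,18,15] [65] → 5 disks.
Excess: 6 − 5 = 1.

1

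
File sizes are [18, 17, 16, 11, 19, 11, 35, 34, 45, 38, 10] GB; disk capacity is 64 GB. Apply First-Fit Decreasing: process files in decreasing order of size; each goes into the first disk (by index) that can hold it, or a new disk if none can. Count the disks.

5 disks

Sorted descending: 45, 38, 35, 34, 19, 18, 17, 16, 11, 11, 10.
disk 1: place 45 GB, 19 GB left
disk 2: place 38 GB, 26 GB left
disk 3: place 35 GB, 29 GB left
disk 4: place 34 GB, 30 GB left
disk 1: place 19 GB, 0 GB left
disk 2: place 18 GB, 8 GB left
disk 3: place 17 GB, 12 GB left
disk 4: place 16 GB, 14 GB left
disk 3: place 11 GB, 1 GB left
disk 4: place 11 GB, 3 GB left
disk 5: place 10 GB, 54 GB left
Final disks: [45,19] [38,18] [35,17,11] [34,16,11] [10].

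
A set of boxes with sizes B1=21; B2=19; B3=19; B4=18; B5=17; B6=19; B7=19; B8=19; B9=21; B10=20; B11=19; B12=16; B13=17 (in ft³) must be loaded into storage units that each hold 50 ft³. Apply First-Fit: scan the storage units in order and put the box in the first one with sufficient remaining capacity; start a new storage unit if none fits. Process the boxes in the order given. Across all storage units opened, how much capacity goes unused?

106

Put B1 (21 ft³) in storage unit 1; 29 ft³ remain.
Put B2 (19 ft³) in storage unit 1; 10 ft³ remain.
Put B3 (19 ft³) in storage unit 2; 31 ft³ remain.
Put B4 (18 ft³) in storage unit 2; 13 ft³ remain.
Put B5 (17 ft³) in storage unit 3; 33 ft³ remain.
Put B6 (19 ft³) in storage unit 3; 14 ft³ remain.
Put B7 (19 ft³) in storage unit 4; 31 ft³ remain.
Put B8 (19 ft³) in storage unit 4; 12 ft³ remain.
Put B9 (21 ft³) in storage unit 5; 29 ft³ remain.
Put B10 (20 ft³) in storage unit 5; 9 ft³ remain.
Put B11 (19 ft³) in storage unit 6; 31 ft³ remain.
Put B12 (16 ft³) in storage unit 6; 15 ft³ remain.
Put B13 (17 ft³) in storage unit 7; 33 ft³ remain.
7 storage units × 50 ft³ = 350 ft³; used 244 ft³; unused 106 ft³.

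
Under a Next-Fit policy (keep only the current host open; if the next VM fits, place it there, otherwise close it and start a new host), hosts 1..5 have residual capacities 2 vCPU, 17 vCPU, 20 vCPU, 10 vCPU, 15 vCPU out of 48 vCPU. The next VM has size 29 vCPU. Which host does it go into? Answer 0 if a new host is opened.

Next-Fit only looks at host 5, which has 15 vCPU free.
29 vCPU does not fit, so a new host is opened.

0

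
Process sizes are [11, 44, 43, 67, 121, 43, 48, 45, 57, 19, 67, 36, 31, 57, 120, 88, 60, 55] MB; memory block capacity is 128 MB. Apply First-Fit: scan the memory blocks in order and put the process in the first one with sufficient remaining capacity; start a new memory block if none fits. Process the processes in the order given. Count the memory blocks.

9 memory blocks

memory block 1: place 11 MB, 117 MB left
memory block 1: place 44 MB, 73 MB left
memory block 1: place 43 MB, 30 MB left
memory block 2: place 67 MB, 61 MB left
memory block 3: place 121 MB, 7 MB left
memory block 2: place 43 MB, 18 MB left
memory block 4: place 48 MB, 80 MB left
memory block 4: place 45 MB, 35 MB left
memory block 5: place 57 MB, 71 MB left
memory block 1: place 19 MB, 11 MB left
memory block 5: place 67 MB, 4 MB left
memory block 6: place 36 MB, 92 MB left
memory block 4: place 31 MB, 4 MB left
memory block 6: place 57 MB, 35 MB left
memory block 7: place 120 MB, 8 MB left
memory block 8: place 88 MB, 40 MB left
memory block 9: place 60 MB, 68 MB left
memory block 9: place 55 MB, 13 MB left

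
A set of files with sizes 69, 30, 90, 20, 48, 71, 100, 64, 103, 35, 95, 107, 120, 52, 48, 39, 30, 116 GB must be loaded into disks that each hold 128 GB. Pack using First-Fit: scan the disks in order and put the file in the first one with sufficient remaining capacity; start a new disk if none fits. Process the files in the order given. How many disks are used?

Put 69 GB in disk 1; 59 GB remain.
Put 30 GB in disk 1; 29 GB remain.
Put 90 GB in disk 2; 38 GB remain.
Put 20 GB in disk 1; 9 GB remain.
Put 48 GB in disk 3; 80 GB remain.
Put 71 GB in disk 3; 9 GB remain.
Put 100 GB in disk 4; 28 GB remain.
Put 64 GB in disk 5; 64 GB remain.
Put 103 GB in disk 6; 25 GB remain.
Put 35 GB in disk 2; 3 GB remain.
Put 95 GB in disk 7; 33 GB remain.
Put 107 GB in disk 8; 21 GB remain.
Put 120 GB in disk 9; 8 GB remain.
Put 52 GB in disk 5; 12 GB remain.
Put 48 GB in disk 10; 80 GB remain.
Put 39 GB in disk 10; 41 GB remain.
Put 30 GB in disk 7; 3 GB remain.
Put 116 GB in disk 11; 12 GB remain.
Final disks: [69,30,20] [90,35] [48,71] [100] [64,52] [103] [95,30] [107] [120] [48,39] [116].

11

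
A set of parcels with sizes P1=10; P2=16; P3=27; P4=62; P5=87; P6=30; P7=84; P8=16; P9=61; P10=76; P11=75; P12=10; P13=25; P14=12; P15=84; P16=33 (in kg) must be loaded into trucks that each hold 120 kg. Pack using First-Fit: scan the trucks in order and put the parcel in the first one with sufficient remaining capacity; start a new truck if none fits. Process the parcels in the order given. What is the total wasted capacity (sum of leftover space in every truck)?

Put P1 (10 kg) in truck 1; 110 kg remain.
Put P2 (16 kg) in truck 1; 94 kg remain.
Put P3 (27 kg) in truck 1; 67 kg remain.
Put P4 (62 kg) in truck 1; 5 kg remain.
Put P5 (87 kg) in truck 2; 33 kg remain.
Put P6 (30 kg) in truck 2; 3 kg remain.
Put P7 (84 kg) in truck 3; 36 kg remain.
Put P8 (16 kg) in truck 3; 20 kg remain.
Put P9 (61 kg) in truck 4; 59 kg remain.
Put P10 (76 kg) in truck 5; 44 kg remain.
Put P11 (75 kg) in truck 6; 45 kg remain.
Put P12 (10 kg) in truck 3; 10 kg remain.
Put P13 (25 kg) in truck 4; 34 kg remain.
Put P14 (12 kg) in truck 4; 22 kg remain.
Put P15 (84 kg) in truck 7; 36 kg remain.
Put P16 (33 kg) in truck 5; 11 kg remain.
7 trucks × 120 kg = 840 kg; used 708 kg; unused 132 kg.

132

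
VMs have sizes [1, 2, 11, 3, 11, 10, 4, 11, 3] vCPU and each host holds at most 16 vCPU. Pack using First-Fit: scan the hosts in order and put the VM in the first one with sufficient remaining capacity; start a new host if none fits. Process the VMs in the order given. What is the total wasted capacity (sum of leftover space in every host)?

8

host 1: place 1 vCPU, 15 vCPU left
host 1: place 2 vCPU, 13 vCPU left
host 1: place 11 vCPU, 2 vCPU left
host 2: place 3 vCPU, 13 vCPU left
host 2: place 11 vCPU, 2 vCPU left
host 3: place 10 vCPU, 6 vCPU left
host 3: place 4 vCPU, 2 vCPU left
host 4: place 11 vCPU, 5 vCPU left
host 4: place 3 vCPU, 2 vCPU left
4 hosts × 16 vCPU = 64 vCPU; used 56 vCPU; unused 8 vCPU.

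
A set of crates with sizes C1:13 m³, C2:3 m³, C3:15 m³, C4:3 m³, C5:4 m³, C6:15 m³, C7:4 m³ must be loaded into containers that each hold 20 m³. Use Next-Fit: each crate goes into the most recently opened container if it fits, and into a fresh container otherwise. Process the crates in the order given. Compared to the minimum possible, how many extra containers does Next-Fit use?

Next-Fit: [13,3] [15,3] [4,15] [4] → 4 containers.
Total size 57 m³; any packing needs at least ⌈57/20⌉ = 3 containers.
An optimal packing achieves that bound: [15,4] [15,4] [13,3,3] → 3 containers.
Excess: 4 − 3 = 1.

1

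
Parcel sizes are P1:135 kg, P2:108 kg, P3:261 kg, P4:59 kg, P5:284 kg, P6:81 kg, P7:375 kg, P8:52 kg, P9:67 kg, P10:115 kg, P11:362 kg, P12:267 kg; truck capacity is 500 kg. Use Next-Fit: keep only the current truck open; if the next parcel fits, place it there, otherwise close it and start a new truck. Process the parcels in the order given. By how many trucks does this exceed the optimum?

Next-Fit: [135,108] [261,59] [284,81] [375,52,67] [115,362] [267] → 6 trucks.
Total size 2166 kg; any packing needs at least ⌈2166/500⌉ = 5 trucks.
An optimal packing achieves that bound: [375,115] [362,135] [284,108,81] [267,67,59,52] [261] → 5 trucks.
Excess: 6 − 5 = 1.

1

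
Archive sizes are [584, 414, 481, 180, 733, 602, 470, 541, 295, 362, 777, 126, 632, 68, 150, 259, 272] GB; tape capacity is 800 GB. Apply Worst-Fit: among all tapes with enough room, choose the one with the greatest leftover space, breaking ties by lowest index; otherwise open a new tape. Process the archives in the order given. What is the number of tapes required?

11

tape 1: place 584 GB, 216 GB left
tape 2: place 414 GB, 386 GB left
tape 3: place 481 GB, 319 GB left
tape 2: place 180 GB, 206 GB left
tape 4: place 733 GB, 67 GB left
tape 5: place 602 GB, 198 GB left
tape 6: place 470 GB, 330 GB left
tape 7: place 541 GB, 259 GB left
tape 6: place 295 GB, 35 GB left
tape 8: place 362 GB, 438 GB left
tape 9: place 777 GB, 23 GB left
tape 8: place 126 GB, 312 GB left
tape 10: place 632 GB, 168 GB left
tape 3: place 68 GB, 251 GB left
tape 8: place 150 GB, 162 GB left
tape 7: place 259 GB, 0 GB left
tape 11: place 272 GB, 528 GB left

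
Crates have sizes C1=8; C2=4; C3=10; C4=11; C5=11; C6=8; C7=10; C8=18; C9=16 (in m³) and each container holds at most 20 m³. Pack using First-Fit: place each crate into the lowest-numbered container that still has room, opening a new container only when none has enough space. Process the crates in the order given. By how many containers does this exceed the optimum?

First-Fit: [8,4,8] [10,10] [11] [11] [18] [16] → 6 containers.
Total size 96 m³; any packing needs at least ⌈96/20⌉ = 5 containers.
An optimal packing achieves that bound: [18] [16,4] [11,8] [11,8] [10,10] → 5 containers.
Excess: 6 − 5 = 1.

1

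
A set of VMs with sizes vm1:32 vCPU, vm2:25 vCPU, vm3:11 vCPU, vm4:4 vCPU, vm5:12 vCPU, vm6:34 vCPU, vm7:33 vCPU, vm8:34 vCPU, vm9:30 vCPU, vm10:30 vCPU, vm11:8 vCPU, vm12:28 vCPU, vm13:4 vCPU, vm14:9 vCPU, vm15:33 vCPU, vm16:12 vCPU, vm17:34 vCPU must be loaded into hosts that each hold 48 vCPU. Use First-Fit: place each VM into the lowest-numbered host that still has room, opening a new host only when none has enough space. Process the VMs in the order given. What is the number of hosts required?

10 hosts

Put vm1 (32 vCPU) in host 1; 16 vCPU remain.
Put vm2 (25 vCPU) in host 2; 23 vCPU remain.
Put vm3 (11 vCPU) in host 1; 5 vCPU remain.
Put vm4 (4 vCPU) in host 1; 1 vCPU remain.
Put vm5 (12 vCPU) in host 2; 11 vCPU remain.
Put vm6 (34 vCPU) in host 3; 14 vCPU remain.
Put vm7 (33 vCPU) in host 4; 15 vCPU remain.
Put vm8 (34 vCPU) in host 5; 14 vCPU remain.
Put vm9 (30 vCPU) in host 6; 18 vCPU remain.
Put vm10 (30 vCPU) in host 7; 18 vCPU remain.
Put vm11 (8 vCPU) in host 2; 3 vCPU remain.
Put vm12 (28 vCPU) in host 8; 20 vCPU remain.
Put vm13 (4 vCPU) in host 3; 10 vCPU remain.
Put vm14 (9 vCPU) in host 3; 1 vCPU remain.
Put vm15 (33 vCPU) in host 9; 15 vCPU remain.
Put vm16 (12 vCPU) in host 4; 3 vCPU remain.
Put vm17 (34 vCPU) in host 10; 14 vCPU remain.
Final hosts: [32,11,4] [25,12,8] [34,4,9] [33,12] [34] [30] [30] [28] [33] [34].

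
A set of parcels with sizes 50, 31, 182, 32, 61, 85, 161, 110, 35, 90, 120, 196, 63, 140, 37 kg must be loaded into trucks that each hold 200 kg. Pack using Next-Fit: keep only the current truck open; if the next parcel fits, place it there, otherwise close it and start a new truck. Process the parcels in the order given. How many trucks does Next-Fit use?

50 kg → truck 1 (remaining 150 kg)
31 kg → truck 1 (remaining 119 kg)
182 kg → truck 2 (remaining 18 kg)
32 kg → truck 3 (remaining 168 kg)
61 kg → truck 3 (remaining 107 kg)
85 kg → truck 3 (remaining 22 kg)
161 kg → truck 4 (remaining 39 kg)
110 kg → truck 5 (remaining 90 kg)
35 kg → truck 5 (remaining 55 kg)
90 kg → truck 6 (remaining 110 kg)
120 kg → truck 7 (remaining 80 kg)
196 kg → truck 8 (remaining 4 kg)
63 kg → truck 9 (remaining 137 kg)
140 kg → truck 10 (remaining 60 kg)
37 kg → truck 10 (remaining 23 kg)

10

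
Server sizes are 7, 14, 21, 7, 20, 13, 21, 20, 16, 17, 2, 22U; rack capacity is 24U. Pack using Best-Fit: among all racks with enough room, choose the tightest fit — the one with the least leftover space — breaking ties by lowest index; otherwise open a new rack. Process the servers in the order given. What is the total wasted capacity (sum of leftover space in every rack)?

Put 7U in rack 1; 17U remain.
Put 14U in rack 1; 3U remain.
Put 21U in rack 2; 3U remain.
Put 7U in rack 3; 17U remain.
Put 20U in rack 4; 4U remain.
Put 13U in rack 3; 4U remain.
Put 21U in rack 5; 3U remain.
Put 20U in rack 6; 4U remain.
Put 16U in rack 7; 8U remain.
Put 17U in rack 8; 7U remain.
Put 2U in rack 1; 1U remain.
Put 22U in rack 9; 2U remain.
9 racks × 24U = 216U; used 180U; unused 36U.

36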